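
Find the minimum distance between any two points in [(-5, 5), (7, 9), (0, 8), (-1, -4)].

Computing all pairwise distances among 4 points:

d((-5, 5), (7, 9)) = 12.6491
d((-5, 5), (0, 8)) = 5.831 <-- minimum
d((-5, 5), (-1, -4)) = 9.8489
d((7, 9), (0, 8)) = 7.0711
d((7, 9), (-1, -4)) = 15.2643
d((0, 8), (-1, -4)) = 12.0416

Closest pair: (-5, 5) and (0, 8) with distance 5.831

The closest pair is (-5, 5) and (0, 8) with Euclidean distance 5.831. For 4 points, brute-force pairwise comparison is shown above. For large n, the divide-and-conquer algorithm (sort by x, recurse on halves, check the dividing strip) achieves O(n log n).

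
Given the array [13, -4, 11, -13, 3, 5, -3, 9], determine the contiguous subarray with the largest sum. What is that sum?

Using Kadane's algorithm on [13, -4, 11, -13, 3, 5, -3, 9]:

Scanning through the array:
Position 1 (value -4): max_ending_here = 9, max_so_far = 13
Position 2 (value 11): max_ending_here = 20, max_so_far = 20
Position 3 (value -13): max_ending_here = 7, max_so_far = 20
Position 4 (value 3): max_ending_here = 10, max_so_far = 20
Position 5 (value 5): max_ending_here = 15, max_so_far = 20
Position 6 (value -3): max_ending_here = 12, max_so_far = 20
Position 7 (value 9): max_ending_here = 21, max_so_far = 21

Maximum subarray: [13, -4, 11, -13, 3, 5, -3, 9]
Maximum sum: 21

The maximum subarray is [13, -4, 11, -13, 3, 5, -3, 9] with sum 21. This subarray runs from index 0 to index 7.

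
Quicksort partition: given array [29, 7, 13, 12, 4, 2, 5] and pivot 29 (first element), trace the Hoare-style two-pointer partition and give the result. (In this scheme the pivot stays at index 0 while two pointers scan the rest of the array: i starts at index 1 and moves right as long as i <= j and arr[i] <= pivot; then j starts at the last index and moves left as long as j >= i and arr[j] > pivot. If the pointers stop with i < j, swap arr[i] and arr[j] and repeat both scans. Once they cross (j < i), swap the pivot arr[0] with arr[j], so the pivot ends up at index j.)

Hoare-style two-pointer partition with pivot = 29:

Initial array: [29, 7, 13, 12, 4, 2, 5]

Pointers start at i = 1, j = 6.
i ends at 7, j ends at 6: the pointers have crossed (j < i), so scanning stops.

Swap pivot arr[0] with arr[6] to place pivot at position 6: [5, 7, 13, 12, 4, 2, 29]
Pivot position: 6

After partitioning with pivot 29, the array becomes [5, 7, 13, 12, 4, 2, 29]. The pivot is placed at index 6. All elements to the left of the pivot are <= 29, and all elements to the right are > 29.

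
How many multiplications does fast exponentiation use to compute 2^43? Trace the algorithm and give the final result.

Computing 2^43 by squaring (build up from 2^1; each line after the first costs one multiplication):

2^1 = 2
2^2 = (2^1)^2 = 2^2 = 4
2^4 = (2^2)^2 = 4^2 = 16
2^5 = 2 * 2^4 = 2 * 16 = 32
2^10 = (2^5)^2 = 32^2 = 1024
2^20 = (2^10)^2 = 1024^2 = 1048576
2^21 = 2 * 2^20 = 2 * 1048576 = 2097152
2^42 = (2^21)^2 = 2097152^2 = 4398046511104
2^43 = 2 * 2^42 = 2 * 4398046511104 = 8796093022208

Result: 8796093022208
Multiplications needed: 8 (8 lines after 2^1)

2^43 = 8796093022208. Using exponentiation by squaring, this requires 8 multiplications. The key idea: if the exponent is even, square the half-power; if odd, multiply by the base once.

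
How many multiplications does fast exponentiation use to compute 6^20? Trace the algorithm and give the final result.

Computing 6^20 by squaring (build up from 6^1; each line after the first costs one multiplication):

6^1 = 6
6^2 = (6^1)^2 = 6^2 = 36
6^4 = (6^2)^2 = 36^2 = 1296
6^5 = 6 * 6^4 = 6 * 1296 = 7776
6^10 = (6^5)^2 = 7776^2 = 60466176
6^20 = (6^10)^2 = 60466176^2 = 3656158440062976

Result: 3656158440062976
Multiplications needed: 5 (5 lines after 6^1)

6^20 = 3656158440062976. Using exponentiation by squaring, this requires 5 multiplications. The key idea: if the exponent is even, square the half-power; if odd, multiply by the base once.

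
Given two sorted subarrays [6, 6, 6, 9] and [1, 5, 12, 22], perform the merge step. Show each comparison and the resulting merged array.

Merging process:

Compare 6 vs 1: take 1 from right. Merged: [1]
Compare 6 vs 5: take 5 from right. Merged: [1, 5]
Compare 6 vs 12: take 6 from left. Merged: [1, 5, 6]
Compare 6 vs 12: take 6 from left. Merged: [1, 5, 6, 6]
Compare 6 vs 12: take 6 from left. Merged: [1, 5, 6, 6, 6]
Compare 9 vs 12: take 9 from left. Merged: [1, 5, 6, 6, 6, 9]
Append remaining from right: [12, 22]. Merged: [1, 5, 6, 6, 6, 9, 12, 22]

Final merged array: [1, 5, 6, 6, 6, 9, 12, 22]
Total comparisons: 6

The merged array is [1, 5, 6, 6, 6, 9, 12, 22], requiring 6 comparisons. The merge step runs in O(n) time where n is the total number of elements.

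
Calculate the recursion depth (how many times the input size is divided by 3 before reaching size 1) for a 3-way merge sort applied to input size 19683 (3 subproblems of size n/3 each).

For divide and conquer with division factor 3:

Problem sizes at each level:
Level 0: 19683
Level 1: 6561
Level 2: 2187
Level 3: 729
Level 4: 243
Level 5: 81
Level 6: 27
Level 7: 9
Level 8: 3
Level 9: 1

The root is level 0 and the size-1 base case is level 9 (the tree spans levels 0 through 9, i.e. 10 levels counting the root), so the depth is the number of divisions: log_3(19683) = 9

The recursion tree depth is log_3(19683) = 9. At each level, the problem size is divided by 3, so it takes 9 divisions to reduce to a base case of size 1. The algorithm makes 3 recursive calls at each level.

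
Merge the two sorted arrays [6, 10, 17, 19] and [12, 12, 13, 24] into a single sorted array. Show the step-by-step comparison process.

Merging process:

Compare 6 vs 12: take 6 from left. Merged: [6]
Compare 10 vs 12: take 10 from left. Merged: [6, 10]
Compare 17 vs 12: take 12 from right. Merged: [6, 10, 12]
Compare 17 vs 12: take 12 from right. Merged: [6, 10, 12, 12]
Compare 17 vs 13: take 13 from right. Merged: [6, 10, 12, 12, 13]
Compare 17 vs 24: take 17 from left. Merged: [6, 10, 12, 12, 13, 17]
Compare 19 vs 24: take 19 from left. Merged: [6, 10, 12, 12, 13, 17, 19]
Append remaining from right: [24]. Merged: [6, 10, 12, 12, 13, 17, 19, 24]

Final merged array: [6, 10, 12, 12, 13, 17, 19, 24]
Total comparisons: 7

The merged array is [6, 10, 12, 12, 13, 17, 19, 24], requiring 7 comparisons. The merge step runs in O(n) time where n is the total number of elements.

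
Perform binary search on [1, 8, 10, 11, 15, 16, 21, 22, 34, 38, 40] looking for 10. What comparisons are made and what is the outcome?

Binary search for 10 in [1, 8, 10, 11, 15, 16, 21, 22, 34, 38, 40]:

lo=0, hi=10, mid=5, arr[mid]=16 -> 16 > 10, search left half
lo=0, hi=4, mid=2, arr[mid]=10 -> Found target at index 2!

Binary search finds 10 at index 2 after 2 comparisons. The search repeatedly halves the search space by comparing with the middle element.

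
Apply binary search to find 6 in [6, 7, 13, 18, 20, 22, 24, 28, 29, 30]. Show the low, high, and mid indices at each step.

Binary search for 6 in [6, 7, 13, 18, 20, 22, 24, 28, 29, 30]:

lo=0, hi=9, mid=4, arr[mid]=20 -> 20 > 6, search left half
lo=0, hi=3, mid=1, arr[mid]=7 -> 7 > 6, search left half
lo=0, hi=0, mid=0, arr[mid]=6 -> Found target at index 0!

Binary search finds 6 at index 0 after 3 comparisons. The search repeatedly halves the search space by comparing with the middle element.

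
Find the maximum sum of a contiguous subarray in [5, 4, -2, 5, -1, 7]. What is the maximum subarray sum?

Using Kadane's algorithm on [5, 4, -2, 5, -1, 7]:

Scanning through the array:
Position 1 (value 4): max_ending_here = 9, max_so_far = 9
Position 2 (value -2): max_ending_here = 7, max_so_far = 9
Position 3 (value 5): max_ending_here = 12, max_so_far = 12
Position 4 (value -1): max_ending_here = 11, max_so_far = 12
Position 5 (value 7): max_ending_here = 18, max_so_far = 18

Maximum subarray: [5, 4, -2, 5, -1, 7]
Maximum sum: 18

The maximum subarray is [5, 4, -2, 5, -1, 7] with sum 18. This subarray runs from index 0 to index 5.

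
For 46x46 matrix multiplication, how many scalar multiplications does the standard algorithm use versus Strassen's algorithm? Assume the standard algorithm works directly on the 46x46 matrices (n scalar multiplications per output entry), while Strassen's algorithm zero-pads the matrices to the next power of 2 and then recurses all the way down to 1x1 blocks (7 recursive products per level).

Matrix multiplication for 46x46 matrices:

Strassen's algorithm requires power-of-2 dimensions. Pad 46x46 to 64x64 (next power of 2).

Standard algorithm: 46^3 = 97336 multiplications
Strassen's algorithm: 7^(log2(64)) = 7^6 = 117649 multiplications
Difference: 97336 - 117649 = -20313 (Strassen uses MORE here due to padding overhead — for small or just-over-power-of-2 n, padding can outweigh the per-level savings)

Standard: 97336 multiplications (46^3). Strassen: 117649 multiplications (7^6, after padding to 64x64). Strassen reduces 8 recursive multiplications to 7 at each level.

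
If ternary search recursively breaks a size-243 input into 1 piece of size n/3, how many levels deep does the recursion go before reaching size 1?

For divide and conquer with division factor 3:

Problem sizes at each level:
Level 0: 243
Level 1: 81
Level 2: 27
Level 3: 9
Level 4: 3
Level 5: 1

The root is level 0 and the size-1 base case is level 5 (the tree spans levels 0 through 5, i.e. 6 levels counting the root), so the depth is the number of divisions: log_3(243) = 5

The recursion tree depth is log_3(243) = 5. At each level, the problem size is divided by 3, so it takes 5 divisions to reduce to a base case of size 1. The algorithm makes 1 recursive call at each level.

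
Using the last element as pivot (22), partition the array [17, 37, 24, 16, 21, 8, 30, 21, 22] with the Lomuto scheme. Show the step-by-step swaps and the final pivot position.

Lomuto partition with pivot = 22:

Initial array: [17, 37, 24, 16, 21, 8, 30, 21, 22]

arr[0]=17 <= 22: swap with position 0, array becomes [17, 37, 24, 16, 21, 8, 30, 21, 22]
arr[1]=37 > 22: no swap
arr[2]=24 > 22: no swap
arr[3]=16 <= 22: swap with position 1, array becomes [17, 16, 24, 37, 21, 8, 30, 21, 22]
arr[4]=21 <= 22: swap with position 2, array becomes [17, 16, 21, 37, 24, 8, 30, 21, 22]
arr[5]=8 <= 22: swap with position 3, array becomes [17, 16, 21, 8, 24, 37, 30, 21, 22]
arr[6]=30 > 22: no swap
arr[7]=21 <= 22: swap with position 4, array becomes [17, 16, 21, 8, 21, 37, 30, 24, 22]

Place pivot at position 5: [17, 16, 21, 8, 21, 22, 30, 24, 37]
Pivot position: 5

After partitioning with pivot 22, the array becomes [17, 16, 21, 8, 21, 22, 30, 24, 37]. The pivot is placed at index 5. All elements to the left of the pivot are <= 22, and all elements to the right are > 22.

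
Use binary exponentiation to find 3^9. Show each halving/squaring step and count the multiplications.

Computing 3^9 by squaring (build up from 3^1; each line after the first costs one multiplication):

3^1 = 3
3^2 = (3^1)^2 = 3^2 = 9
3^4 = (3^2)^2 = 9^2 = 81
3^8 = (3^4)^2 = 81^2 = 6561
3^9 = 3 * 3^8 = 3 * 6561 = 19683

Result: 19683
Multiplications needed: 4 (4 lines after 3^1)

3^9 = 19683. Using exponentiation by squaring, this requires 4 multiplications. The key idea: if the exponent is even, square the half-power; if odd, multiply by the base once.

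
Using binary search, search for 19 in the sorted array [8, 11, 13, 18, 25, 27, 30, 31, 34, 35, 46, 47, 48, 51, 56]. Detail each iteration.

Binary search for 19 in [8, 11, 13, 18, 25, 27, 30, 31, 34, 35, 46, 47, 48, 51, 56]:

lo=0, hi=14, mid=7, arr[mid]=31 -> 31 > 19, search left half
lo=0, hi=6, mid=3, arr[mid]=18 -> 18 < 19, search right half
lo=4, hi=6, mid=5, arr[mid]=27 -> 27 > 19, search left half
lo=4, hi=4, mid=4, arr[mid]=25 -> 25 > 19, search left half
lo=4 > hi=3, target 19 not found

Binary search determines that 19 is not in the array after 4 comparisons. The search space was exhausted without finding the target.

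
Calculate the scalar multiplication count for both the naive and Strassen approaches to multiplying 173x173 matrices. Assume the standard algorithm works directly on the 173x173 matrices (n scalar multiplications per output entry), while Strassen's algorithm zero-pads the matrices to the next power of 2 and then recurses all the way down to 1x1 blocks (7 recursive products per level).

Matrix multiplication for 173x173 matrices:

Strassen's algorithm requires power-of-2 dimensions. Pad 173x173 to 256x256 (next power of 2).

Standard algorithm: 173^3 = 5177717 multiplications
Strassen's algorithm: 7^(log2(256)) = 7^8 = 5764801 multiplications
Difference: 5177717 - 5764801 = -587084 (Strassen uses MORE here due to padding overhead — for small or just-over-power-of-2 n, padding can outweigh the per-level savings)

Standard: 5177717 multiplications (173^3). Strassen: 5764801 multiplications (7^8, after padding to 256x256). Strassen reduces 8 recursive multiplications to 7 at each level.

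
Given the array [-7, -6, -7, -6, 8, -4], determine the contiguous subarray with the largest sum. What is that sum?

Using Kadane's algorithm on [-7, -6, -7, -6, 8, -4]:

Scanning through the array:
Position 1 (value -6): max_ending_here = -6, max_so_far = -6
Position 2 (value -7): max_ending_here = -7, max_so_far = -6
Position 3 (value -6): max_ending_here = -6, max_so_far = -6
Position 4 (value 8): max_ending_here = 8, max_so_far = 8
Position 5 (value -4): max_ending_here = 4, max_so_far = 8

Maximum subarray: [8]
Maximum sum: 8

The maximum subarray is [8] with sum 8. This subarray runs from index 4 to index 4.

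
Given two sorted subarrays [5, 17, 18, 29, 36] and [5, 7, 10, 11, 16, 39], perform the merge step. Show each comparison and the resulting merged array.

Merging process:

Compare 5 vs 5: take 5 from left. Merged: [5]
Compare 17 vs 5: take 5 from right. Merged: [5, 5]
Compare 17 vs 7: take 7 from right. Merged: [5, 5, 7]
Compare 17 vs 10: take 10 from right. Merged: [5, 5, 7, 10]
Compare 17 vs 11: take 11 from right. Merged: [5, 5, 7, 10, 11]
Compare 17 vs 16: take 16 from right. Merged: [5, 5, 7, 10, 11, 16]
Compare 17 vs 39: take 17 from left. Merged: [5, 5, 7, 10, 11, 16, 17]
Compare 18 vs 39: take 18 from left. Merged: [5, 5, 7, 10, 11, 16, 17, 18]
Compare 29 vs 39: take 29 from left. Merged: [5, 5, 7, 10, 11, 16, 17, 18, 29]
Compare 36 vs 39: take 36 from left. Merged: [5, 5, 7, 10, 11, 16, 17, 18, 29, 36]
Append remaining from right: [39]. Merged: [5, 5, 7, 10, 11, 16, 17, 18, 29, 36, 39]

Final merged array: [5, 5, 7, 10, 11, 16, 17, 18, 29, 36, 39]
Total comparisons: 10

The merged array is [5, 5, 7, 10, 11, 16, 17, 18, 29, 36, 39], requiring 10 comparisons. The merge step runs in O(n) time where n is the total number of elements.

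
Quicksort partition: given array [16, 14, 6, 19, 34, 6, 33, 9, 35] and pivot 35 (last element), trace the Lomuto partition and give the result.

Lomuto partition with pivot = 35:

Initial array: [16, 14, 6, 19, 34, 6, 33, 9, 35]

arr[0]=16 <= 35: swap with position 0, array becomes [16, 14, 6, 19, 34, 6, 33, 9, 35]
arr[1]=14 <= 35: swap with position 1, array becomes [16, 14, 6, 19, 34, 6, 33, 9, 35]
arr[2]=6 <= 35: swap with position 2, array becomes [16, 14, 6, 19, 34, 6, 33, 9, 35]
arr[3]=19 <= 35: swap with position 3, array becomes [16, 14, 6, 19, 34, 6, 33, 9, 35]
arr[4]=34 <= 35: swap with position 4, array becomes [16, 14, 6, 19, 34, 6, 33, 9, 35]
arr[5]=6 <= 35: swap with position 5, array becomes [16, 14, 6, 19, 34, 6, 33, 9, 35]
arr[6]=33 <= 35: swap with position 6, array becomes [16, 14, 6, 19, 34, 6, 33, 9, 35]
arr[7]=9 <= 35: swap with position 7, array becomes [16, 14, 6, 19, 34, 6, 33, 9, 35]

Place pivot at position 8: [16, 14, 6, 19, 34, 6, 33, 9, 35]
Pivot position: 8

After partitioning with pivot 35, the array becomes [16, 14, 6, 19, 34, 6, 33, 9, 35]. The pivot is placed at index 8. All elements to the left of the pivot are <= 35, and all elements to the right are > 35.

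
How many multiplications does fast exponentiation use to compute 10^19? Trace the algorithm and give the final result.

Computing 10^19 by squaring (build up from 10^1; each line after the first costs one multiplication):

10^1 = 10
10^2 = (10^1)^2 = 10^2 = 100
10^4 = (10^2)^2 = 100^2 = 10000
10^8 = (10^4)^2 = 10000^2 = 100000000
10^9 = 10 * 10^8 = 10 * 100000000 = 1000000000
10^18 = (10^9)^2 = 1000000000^2 = 1000000000000000000
10^19 = 10 * 10^18 = 10 * 1000000000000000000 = 10000000000000000000

Result: 10000000000000000000
Multiplications needed: 6 (6 lines after 10^1)

10^19 = 10000000000000000000. Using exponentiation by squaring, this requires 6 multiplications. The key idea: if the exponent is even, square the half-power; if odd, multiply by the base once.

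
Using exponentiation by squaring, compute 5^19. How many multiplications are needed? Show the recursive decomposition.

Computing 5^19 by squaring (build up from 5^1; each line after the first costs one multiplication):

5^1 = 5
5^2 = (5^1)^2 = 5^2 = 25
5^4 = (5^2)^2 = 25^2 = 625
5^8 = (5^4)^2 = 625^2 = 390625
5^9 = 5 * 5^8 = 5 * 390625 = 1953125
5^18 = (5^9)^2 = 1953125^2 = 3814697265625
5^19 = 5 * 5^18 = 5 * 3814697265625 = 19073486328125

Result: 19073486328125
Multiplications needed: 6 (6 lines after 5^1)

5^19 = 19073486328125. Using exponentiation by squaring, this requires 6 multiplications. The key idea: if the exponent is even, square the half-power; if odd, multiply by the base once.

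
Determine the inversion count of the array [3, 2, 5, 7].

Finding inversions in [3, 2, 5, 7]:

(0, 1): arr[0]=3 > arr[1]=2

Total inversions: 1

The array has 1 inversion(s): (0,1). Each pair (i,j) satisfies i < j and arr[i] > arr[j].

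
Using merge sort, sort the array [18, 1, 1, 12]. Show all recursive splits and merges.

Merge sort trace:

Split: [18, 1, 1, 12] -> [18, 1] and [1, 12]
  Split: [18, 1] -> [18] and [1]
  Merge: [18] + [1] -> [1, 18]
  Split: [1, 12] -> [1] and [12]
  Merge: [1] + [12] -> [1, 12]
Merge: [1, 18] + [1, 12] -> [1, 1, 12, 18]

Final sorted array: [1, 1, 12, 18]

The merge sort proceeds by recursively splitting the array and merging sorted halves.
After all merges, the sorted array is [1, 1, 12, 18].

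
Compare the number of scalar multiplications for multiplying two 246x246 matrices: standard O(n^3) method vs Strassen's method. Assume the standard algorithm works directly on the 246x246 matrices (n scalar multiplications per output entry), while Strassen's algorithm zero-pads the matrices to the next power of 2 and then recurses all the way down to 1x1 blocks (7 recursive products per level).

Matrix multiplication for 246x246 matrices:

Strassen's algorithm requires power-of-2 dimensions. Pad 246x246 to 256x256 (next power of 2).

Standard algorithm: 246^3 = 14886936 multiplications
Strassen's algorithm: 7^(log2(256)) = 7^8 = 5764801 multiplications
Savings: 14886936 - 5764801 = 9122135 multiplications

Standard: 14886936 multiplications (246^3). Strassen: 5764801 multiplications (7^8, after padding to 256x256). Strassen reduces 8 recursive multiplications to 7 at each level.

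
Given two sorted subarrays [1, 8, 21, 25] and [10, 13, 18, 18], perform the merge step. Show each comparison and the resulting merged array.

Merging process:

Compare 1 vs 10: take 1 from left. Merged: [1]
Compare 8 vs 10: take 8 from left. Merged: [1, 8]
Compare 21 vs 10: take 10 from right. Merged: [1, 8, 10]
Compare 21 vs 13: take 13 from right. Merged: [1, 8, 10, 13]
Compare 21 vs 18: take 18 from right. Merged: [1, 8, 10, 13, 18]
Compare 21 vs 18: take 18 from right. Merged: [1, 8, 10, 13, 18, 18]
Append remaining from left: [21, 25]. Merged: [1, 8, 10, 13, 18, 18, 21, 25]

Final merged array: [1, 8, 10, 13, 18, 18, 21, 25]
Total comparisons: 6

The merged array is [1, 8, 10, 13, 18, 18, 21, 25], requiring 6 comparisons. The merge step runs in O(n) time where n is the total number of elements.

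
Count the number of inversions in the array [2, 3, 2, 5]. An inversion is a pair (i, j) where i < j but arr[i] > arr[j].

Finding inversions in [2, 3, 2, 5]:

(1, 2): arr[1]=3 > arr[2]=2

Total inversions: 1

The array has 1 inversion(s): (1,2). Each pair (i,j) satisfies i < j and arr[i] > arr[j].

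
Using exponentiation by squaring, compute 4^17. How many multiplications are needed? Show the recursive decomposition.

Computing 4^17 by squaring (build up from 4^1; each line after the first costs one multiplication):

4^1 = 4
4^2 = (4^1)^2 = 4^2 = 16
4^4 = (4^2)^2 = 16^2 = 256
4^8 = (4^4)^2 = 256^2 = 65536
4^16 = (4^8)^2 = 65536^2 = 4294967296
4^17 = 4 * 4^16 = 4 * 4294967296 = 17179869184

Result: 17179869184
Multiplications needed: 5 (5 lines after 4^1)

4^17 = 17179869184. Using exponentiation by squaring, this requires 5 multiplications. The key idea: if the exponent is even, square the half-power; if odd, multiply by the base once.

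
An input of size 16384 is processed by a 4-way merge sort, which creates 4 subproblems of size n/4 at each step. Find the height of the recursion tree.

For divide and conquer with division factor 4:

Problem sizes at each level:
Level 0: 16384
Level 1: 4096
Level 2: 1024
Level 3: 256
Level 4: 64
Level 5: 16
Level 6: 4
Level 7: 1

The root is level 0 and the size-1 base case is level 7 (the tree spans levels 0 through 7, i.e. 8 levels counting the root), so the depth is the number of divisions: log_4(16384) = 7

The recursion tree depth is log_4(16384) = 7. At each level, the problem size is divided by 4, so it takes 7 divisions to reduce to a base case of size 1. The algorithm makes 4 recursive calls at each level.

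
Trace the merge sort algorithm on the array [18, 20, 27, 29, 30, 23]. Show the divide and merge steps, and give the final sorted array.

Merge sort trace:

Split: [18, 20, 27, 29, 30, 23] -> [18, 20, 27] and [29, 30, 23]
  Split: [18, 20, 27] -> [18] and [20, 27]
    Split: [20, 27] -> [20] and [27]
    Merge: [20] + [27] -> [20, 27]
  Merge: [18] + [20, 27] -> [18, 20, 27]
  Split: [29, 30, 23] -> [29] and [30, 23]
    Split: [30, 23] -> [30] and [23]
    Merge: [30] + [23] -> [23, 30]
  Merge: [29] + [23, 30] -> [23, 29, 30]
Merge: [18, 20, 27] + [23, 29, 30] -> [18, 20, 23, 27, 29, 30]

Final sorted array: [18, 20, 23, 27, 29, 30]

The merge sort proceeds by recursively splitting the array and merging sorted halves.
After all merges, the sorted array is [18, 20, 23, 27, 29, 30].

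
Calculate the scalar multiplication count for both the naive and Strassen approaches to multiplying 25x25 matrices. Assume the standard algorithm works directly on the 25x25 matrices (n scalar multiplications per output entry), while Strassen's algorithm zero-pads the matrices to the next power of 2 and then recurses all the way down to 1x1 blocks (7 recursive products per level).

Matrix multiplication for 25x25 matrices:

Strassen's algorithm requires power-of-2 dimensions. Pad 25x25 to 32x32 (next power of 2).

Standard algorithm: 25^3 = 15625 multiplications
Strassen's algorithm: 7^(log2(32)) = 7^5 = 16807 multiplications
Difference: 15625 - 16807 = -1182 (Strassen uses MORE here due to padding overhead — for small or just-over-power-of-2 n, padding can outweigh the per-level savings)

Standard: 15625 multiplications (25^3). Strassen: 16807 multiplications (7^5, after padding to 32x32). Strassen reduces 8 recursive multiplications to 7 at each level.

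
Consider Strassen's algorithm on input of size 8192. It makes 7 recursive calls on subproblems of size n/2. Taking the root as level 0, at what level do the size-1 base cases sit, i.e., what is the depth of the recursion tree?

For divide and conquer with division factor 2:

Problem sizes at each level:
Level 0: 8192
Level 1: 4096
Level 2: 2048
Level 3: 1024
Level 4: 512
Level 5: 256
Level 6: 128
Level 7: 64
Level 8: 32
Level 9: 16
Level 10: 8
Level 11: 4
Level 12: 2
Level 13: 1

The root is level 0 and the size-1 base case is level 13 (the tree spans levels 0 through 13, i.e. 14 levels counting the root), so the depth is the number of divisions: log_2(8192) = 13

The recursion tree depth is log_2(8192) = 13. At each level, the problem size is divided by 2, so it takes 13 divisions to reduce to a base case of size 1. The algorithm makes 7 recursive calls at each level.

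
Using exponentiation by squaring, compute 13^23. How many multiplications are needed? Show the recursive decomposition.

Computing 13^23 by squaring (build up from 13^1; each line after the first costs one multiplication):

13^1 = 13
13^2 = (13^1)^2 = 13^2 = 169
13^4 = (13^2)^2 = 169^2 = 28561
13^5 = 13 * 13^4 = 13 * 28561 = 371293
13^10 = (13^5)^2 = 371293^2 = 137858491849
13^11 = 13 * 13^10 = 13 * 137858491849 = 1792160394037
13^22 = (13^11)^2 = 1792160394037^2 = 3211838877954855105157369
13^23 = 13 * 13^22 = 13 * 3211838877954855105157369 = 41753905413413116367045797

Result: 41753905413413116367045797
Multiplications needed: 7 (7 lines after 13^1)

13^23 = 41753905413413116367045797. Using exponentiation by squaring, this requires 7 multiplications. The key idea: if the exponent is even, square the half-power; if odd, multiply by the base once.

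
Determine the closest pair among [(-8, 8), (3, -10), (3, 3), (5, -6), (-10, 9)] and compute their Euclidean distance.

Computing all pairwise distances among 5 points:

d((-8, 8), (3, -10)) = 21.095
d((-8, 8), (3, 3)) = 12.083
d((-8, 8), (5, -6)) = 19.105
d((-8, 8), (-10, 9)) = 2.2361 <-- minimum
d((3, -10), (3, 3)) = 13.0
d((3, -10), (5, -6)) = 4.4721
d((3, -10), (-10, 9)) = 23.0217
d((3, 3), (5, -6)) = 9.2195
d((3, 3), (-10, 9)) = 14.3178
d((5, -6), (-10, 9)) = 21.2132

Closest pair: (-8, 8) and (-10, 9) with distance 2.2361

The closest pair is (-8, 8) and (-10, 9) with Euclidean distance 2.2361. For 5 points, brute-force pairwise comparison is shown above. For large n, the divide-and-conquer algorithm (sort by x, recurse on halves, check the dividing strip) achieves O(n log n).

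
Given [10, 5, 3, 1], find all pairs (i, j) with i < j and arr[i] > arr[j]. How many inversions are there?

Finding inversions in [10, 5, 3, 1]:

(0, 1): arr[0]=10 > arr[1]=5
(0, 2): arr[0]=10 > arr[2]=3
(0, 3): arr[0]=10 > arr[3]=1
(1, 2): arr[1]=5 > arr[2]=3
(1, 3): arr[1]=5 > arr[3]=1
(2, 3): arr[2]=3 > arr[3]=1

Total inversions: 6

The array has 6 inversion(s): (0,1), (0,2), (0,3), (1,2), (1,3), (2,3). Each pair (i,j) satisfies i < j and arr[i] > arr[j].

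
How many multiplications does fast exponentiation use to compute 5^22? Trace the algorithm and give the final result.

Computing 5^22 by squaring (build up from 5^1; each line after the first costs one multiplication):

5^1 = 5
5^2 = (5^1)^2 = 5^2 = 25
5^4 = (5^2)^2 = 25^2 = 625
5^5 = 5 * 5^4 = 5 * 625 = 3125
5^10 = (5^5)^2 = 3125^2 = 9765625
5^11 = 5 * 5^10 = 5 * 9765625 = 48828125
5^22 = (5^11)^2 = 48828125^2 = 2384185791015625

Result: 2384185791015625
Multiplications needed: 6 (6 lines after 5^1)

5^22 = 2384185791015625. Using exponentiation by squaring, this requires 6 multiplications. The key idea: if the exponent is even, square the half-power; if odd, multiply by the base once.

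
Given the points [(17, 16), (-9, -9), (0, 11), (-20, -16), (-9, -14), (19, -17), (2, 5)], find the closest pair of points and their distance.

Computing all pairwise distances among 7 points:

d((17, 16), (-9, -9)) = 36.0694
d((17, 16), (0, 11)) = 17.72
d((17, 16), (-20, -16)) = 48.9183
d((17, 16), (-9, -14)) = 39.6989
d((17, 16), (19, -17)) = 33.0606
d((17, 16), (2, 5)) = 18.6011
d((-9, -9), (0, 11)) = 21.9317
d((-9, -9), (-20, -16)) = 13.0384
d((-9, -9), (-9, -14)) = 5.0 <-- minimum
d((-9, -9), (19, -17)) = 29.1204
d((-9, -9), (2, 5)) = 17.8045
d((0, 11), (-20, -16)) = 33.6006
d((0, 11), (-9, -14)) = 26.5707
d((0, 11), (19, -17)) = 33.8378
d((0, 11), (2, 5)) = 6.3246
d((-20, -16), (-9, -14)) = 11.1803
d((-20, -16), (19, -17)) = 39.0128
d((-20, -16), (2, 5)) = 30.4138
d((-9, -14), (19, -17)) = 28.1603
d((-9, -14), (2, 5)) = 21.9545
d((19, -17), (2, 5)) = 27.8029

Closest pair: (-9, -9) and (-9, -14) with distance 5.0

The closest pair is (-9, -9) and (-9, -14) with Euclidean distance 5.0. For 7 points, brute-force pairwise comparison is shown above. For large n, the divide-and-conquer algorithm (sort by x, recurse on halves, check the dividing strip) achieves O(n log n).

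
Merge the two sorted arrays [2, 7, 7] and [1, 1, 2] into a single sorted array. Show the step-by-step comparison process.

Merging process:

Compare 2 vs 1: take 1 from right. Merged: [1]
Compare 2 vs 1: take 1 from right. Merged: [1, 1]
Compare 2 vs 2: take 2 from left. Merged: [1, 1, 2]
Compare 7 vs 2: take 2 from right. Merged: [1, 1, 2, 2]
Append remaining from left: [7, 7]. Merged: [1, 1, 2, 2, 7, 7]

Final merged array: [1, 1, 2, 2, 7, 7]
Total comparisons: 4

The merged array is [1, 1, 2, 2, 7, 7], requiring 4 comparisons. The merge step runs in O(n) time where n is the total number of elements.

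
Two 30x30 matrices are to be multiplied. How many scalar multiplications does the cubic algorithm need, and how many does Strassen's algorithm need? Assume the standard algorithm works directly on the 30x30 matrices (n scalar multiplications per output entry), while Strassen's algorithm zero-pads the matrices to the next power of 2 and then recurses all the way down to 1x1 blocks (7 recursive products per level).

Matrix multiplication for 30x30 matrices:

Strassen's algorithm requires power-of-2 dimensions. Pad 30x30 to 32x32 (next power of 2).

Standard algorithm: 30^3 = 27000 multiplications
Strassen's algorithm: 7^(log2(32)) = 7^5 = 16807 multiplications
Savings: 27000 - 16807 = 10193 multiplications

Standard: 27000 multiplications (30^3). Strassen: 16807 multiplications (7^5, after padding to 32x32). Strassen reduces 8 recursive multiplications to 7 at each level.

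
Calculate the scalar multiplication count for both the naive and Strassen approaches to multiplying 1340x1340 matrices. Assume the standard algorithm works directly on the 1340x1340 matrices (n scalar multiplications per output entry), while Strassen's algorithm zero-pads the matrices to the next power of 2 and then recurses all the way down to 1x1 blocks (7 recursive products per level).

Matrix multiplication for 1340x1340 matrices:

Strassen's algorithm requires power-of-2 dimensions. Pad 1340x1340 to 2048x2048 (next power of 2).

Standard algorithm: 1340^3 = 2406104000 multiplications
Strassen's algorithm: 7^(log2(2048)) = 7^11 = 1977326743 multiplications
Savings: 2406104000 - 1977326743 = 428777257 multiplications

Standard: 2406104000 multiplications (1340^3). Strassen: 1977326743 multiplications (7^11, after padding to 2048x2048). Strassen reduces 8 recursive multiplications to 7 at each level.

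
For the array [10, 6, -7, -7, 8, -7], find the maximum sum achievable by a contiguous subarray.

Using Kadane's algorithm on [10, 6, -7, -7, 8, -7]:

Scanning through the array:
Position 1 (value 6): max_ending_here = 16, max_so_far = 16
Position 2 (value -7): max_ending_here = 9, max_so_far = 16
Position 3 (value -7): max_ending_here = 2, max_so_far = 16
Position 4 (value 8): max_ending_here = 10, max_so_far = 16
Position 5 (value -7): max_ending_here = 3, max_so_far = 16

Maximum subarray: [10, 6]
Maximum sum: 16

The maximum subarray is [10, 6] with sum 16. This subarray runs from index 0 to index 1.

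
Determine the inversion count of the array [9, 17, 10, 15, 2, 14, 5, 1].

Finding inversions in [9, 17, 10, 15, 2, 14, 5, 1]:

(0, 4): arr[0]=9 > arr[4]=2
(0, 6): arr[0]=9 > arr[6]=5
(0, 7): arr[0]=9 > arr[7]=1
(1, 2): arr[1]=17 > arr[2]=10
(1, 3): arr[1]=17 > arr[3]=15
(1, 4): arr[1]=17 > arr[4]=2
(1, 5): arr[1]=17 > arr[5]=14
(1, 6): arr[1]=17 > arr[6]=5
(1, 7): arr[1]=17 > arr[7]=1
(2, 4): arr[2]=10 > arr[4]=2
(2, 6): arr[2]=10 > arr[6]=5
(2, 7): arr[2]=10 > arr[7]=1
(3, 4): arr[3]=15 > arr[4]=2
(3, 5): arr[3]=15 > arr[5]=14
(3, 6): arr[3]=15 > arr[6]=5
(3, 7): arr[3]=15 > arr[7]=1
(4, 7): arr[4]=2 > arr[7]=1
(5, 6): arr[5]=14 > arr[6]=5
(5, 7): arr[5]=14 > arr[7]=1
(6, 7): arr[6]=5 > arr[7]=1

Total inversions: 20

The array has 20 inversion(s): (0,4), (0,6), (0,7), (1,2), (1,3), (1,4), (1,5), (1,6), (1,7), (2,4), (2,6), (2,7), (3,4), (3,5), (3,6), (3,7), (4,7), (5,6), (5,7), (6,7). Each pair (i,j) satisfies i < j and arr[i] > arr[j].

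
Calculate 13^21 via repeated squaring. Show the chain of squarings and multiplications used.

Computing 13^21 by squaring (build up from 13^1; each line after the first costs one multiplication):

13^1 = 13
13^2 = (13^1)^2 = 13^2 = 169
13^4 = (13^2)^2 = 169^2 = 28561
13^5 = 13 * 13^4 = 13 * 28561 = 371293
13^10 = (13^5)^2 = 371293^2 = 137858491849
13^20 = (13^10)^2 = 137858491849^2 = 19004963774880799438801
13^21 = 13 * 13^20 = 13 * 19004963774880799438801 = 247064529073450392704413

Result: 247064529073450392704413
Multiplications needed: 6 (6 lines after 13^1)

13^21 = 247064529073450392704413. Using exponentiation by squaring, this requires 6 multiplications. The key idea: if the exponent is even, square the half-power; if odd, multiply by the base once.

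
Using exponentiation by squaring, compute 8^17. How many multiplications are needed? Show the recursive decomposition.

Computing 8^17 by squaring (build up from 8^1; each line after the first costs one multiplication):

8^1 = 8
8^2 = (8^1)^2 = 8^2 = 64
8^4 = (8^2)^2 = 64^2 = 4096
8^8 = (8^4)^2 = 4096^2 = 16777216
8^16 = (8^8)^2 = 16777216^2 = 281474976710656
8^17 = 8 * 8^16 = 8 * 281474976710656 = 2251799813685248

Result: 2251799813685248
Multiplications needed: 5 (5 lines after 8^1)

8^17 = 2251799813685248. Using exponentiation by squaring, this requires 5 multiplications. The key idea: if the exponent is even, square the half-power; if odd, multiply by the base once.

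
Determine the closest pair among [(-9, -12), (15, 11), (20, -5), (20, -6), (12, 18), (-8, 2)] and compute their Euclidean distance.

Computing all pairwise distances among 6 points:

d((-9, -12), (15, 11)) = 33.2415
d((-9, -12), (20, -5)) = 29.8329
d((-9, -12), (20, -6)) = 29.6142
d((-9, -12), (12, 18)) = 36.6197
d((-9, -12), (-8, 2)) = 14.0357
d((15, 11), (20, -5)) = 16.7631
d((15, 11), (20, -6)) = 17.72
d((15, 11), (12, 18)) = 7.6158
d((15, 11), (-8, 2)) = 24.6982
d((20, -5), (20, -6)) = 1.0 <-- minimum
d((20, -5), (12, 18)) = 24.3516
d((20, -5), (-8, 2)) = 28.8617
d((20, -6), (12, 18)) = 25.2982
d((20, -6), (-8, 2)) = 29.1204
d((12, 18), (-8, 2)) = 25.6125

Closest pair: (20, -5) and (20, -6) with distance 1.0

The closest pair is (20, -5) and (20, -6) with Euclidean distance 1.0. For 6 points, brute-force pairwise comparison is shown above. For large n, the divide-and-conquer algorithm (sort by x, recurse on halves, check the dividing strip) achieves O(n log n).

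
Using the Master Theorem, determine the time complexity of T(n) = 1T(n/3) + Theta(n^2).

Master Theorem for T(n) = 1T(n/3) + O(n^2):

a = 1, b = 3, c = 2
log_b(a) = log_3(1) = 0.0000

Case 3: c = 2 > log_3(1) = 0.0000
T(n) = O(n^2) = O(n^2)

For T(n) = 1T(n/3) + O(n^2): log_3(1) = 0.0000. This is Case 3 of the Master Theorem (c > log_b(a), work dominated by root), giving O(n^2).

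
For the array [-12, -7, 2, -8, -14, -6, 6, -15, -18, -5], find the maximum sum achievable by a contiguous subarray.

Using Kadane's algorithm on [-12, -7, 2, -8, -14, -6, 6, -15, -18, -5]:

Scanning through the array:
Position 1 (value -7): max_ending_here = -7, max_so_far = -7
Position 2 (value 2): max_ending_here = 2, max_so_far = 2
Position 3 (value -8): max_ending_here = -6, max_so_far = 2
Position 4 (value -14): max_ending_here = -14, max_so_far = 2
Position 5 (value -6): max_ending_here = -6, max_so_far = 2
Position 6 (value 6): max_ending_here = 6, max_so_far = 6
Position 7 (value -15): max_ending_here = -9, max_so_far = 6
Position 8 (value -18): max_ending_here = -18, max_so_far = 6
Position 9 (value -5): max_ending_here = -5, max_so_far = 6

Maximum subarray: [6]
Maximum sum: 6

The maximum subarray is [6] with sum 6. This subarray runs from index 6 to index 6.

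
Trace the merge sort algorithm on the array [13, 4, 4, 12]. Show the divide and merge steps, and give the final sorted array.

Merge sort trace:

Split: [13, 4, 4, 12] -> [13, 4] and [4, 12]
  Split: [13, 4] -> [13] and [4]
  Merge: [13] + [4] -> [4, 13]
  Split: [4, 12] -> [4] and [12]
  Merge: [4] + [12] -> [4, 12]
Merge: [4, 13] + [4, 12] -> [4, 4, 12, 13]

Final sorted array: [4, 4, 12, 13]

The merge sort proceeds by recursively splitting the array and merging sorted halves.
After all merges, the sorted array is [4, 4, 12, 13].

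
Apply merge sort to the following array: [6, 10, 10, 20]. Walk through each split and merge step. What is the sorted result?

Merge sort trace:

Split: [6, 10, 10, 20] -> [6, 10] and [10, 20]
  Split: [6, 10] -> [6] and [10]
  Merge: [6] + [10] -> [6, 10]
  Split: [10, 20] -> [10] and [20]
  Merge: [10] + [20] -> [10, 20]
Merge: [6, 10] + [10, 20] -> [6, 10, 10, 20]

Final sorted array: [6, 10, 10, 20]

The merge sort proceeds by recursively splitting the array and merging sorted halves.
After all merges, the sorted array is [6, 10, 10, 20].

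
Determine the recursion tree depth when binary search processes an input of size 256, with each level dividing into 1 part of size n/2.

For divide and conquer with division factor 2:

Problem sizes at each level:
Level 0: 256
Level 1: 128
Level 2: 64
Level 3: 32
Level 4: 16
Level 5: 8
Level 6: 4
Level 7: 2
Level 8: 1

The root is level 0 and the size-1 base case is level 8 (the tree spans levels 0 through 8, i.e. 9 levels counting the root), so the depth is the number of divisions: log_2(256) = 8

The recursion tree depth is log_2(256) = 8. At each level, the problem size is divided by 2, so it takes 8 divisions to reduce to a base case of size 1. The algorithm makes 1 recursive call at each level.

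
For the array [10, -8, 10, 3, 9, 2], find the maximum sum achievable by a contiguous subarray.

Using Kadane's algorithm on [10, -8, 10, 3, 9, 2]:

Scanning through the array:
Position 1 (value -8): max_ending_here = 2, max_so_far = 10
Position 2 (value 10): max_ending_here = 12, max_so_far = 12
Position 3 (value 3): max_ending_here = 15, max_so_far = 15
Position 4 (value 9): max_ending_here = 24, max_so_far = 24
Position 5 (value 2): max_ending_here = 26, max_so_far = 26

Maximum subarray: [10, -8, 10, 3, 9, 2]
Maximum sum: 26

The maximum subarray is [10, -8, 10, 3, 9, 2] with sum 26. This subarray runs from index 0 to index 5.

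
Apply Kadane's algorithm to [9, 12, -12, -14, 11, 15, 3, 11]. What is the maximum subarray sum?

Using Kadane's algorithm on [9, 12, -12, -14, 11, 15, 3, 11]:

Scanning through the array:
Position 1 (value 12): max_ending_here = 21, max_so_far = 21
Position 2 (value -12): max_ending_here = 9, max_so_far = 21
Position 3 (value -14): max_ending_here = -5, max_so_far = 21
Position 4 (value 11): max_ending_here = 11, max_so_far = 21
Position 5 (value 15): max_ending_here = 26, max_so_far = 26
Position 6 (value 3): max_ending_here = 29, max_so_far = 29
Position 7 (value 11): max_ending_here = 40, max_so_far = 40

Maximum subarray: [11, 15, 3, 11]
Maximum sum: 40

The maximum subarray is [11, 15, 3, 11] with sum 40. This subarray runs from index 4 to index 7.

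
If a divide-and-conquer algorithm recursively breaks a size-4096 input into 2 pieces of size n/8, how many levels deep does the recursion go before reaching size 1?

For divide and conquer with division factor 8:

Problem sizes at each level:
Level 0: 4096
Level 1: 512
Level 2: 64
Level 3: 8
Level 4: 1

The root is level 0 and the size-1 base case is level 4 (the tree spans levels 0 through 4, i.e. 5 levels counting the root), so the depth is the number of divisions: log_8(4096) = 4

The recursion tree depth is log_8(4096) = 4. At each level, the problem size is divided by 8, so it takes 4 divisions to reduce to a base case of size 1. The algorithm makes 2 recursive calls at each level.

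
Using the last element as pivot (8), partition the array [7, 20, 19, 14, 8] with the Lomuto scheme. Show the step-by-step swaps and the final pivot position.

Lomuto partition with pivot = 8:

Initial array: [7, 20, 19, 14, 8]

arr[0]=7 <= 8: swap with position 0, array becomes [7, 20, 19, 14, 8]
arr[1]=20 > 8: no swap
arr[2]=19 > 8: no swap
arr[3]=14 > 8: no swap

Place pivot at position 1: [7, 8, 19, 14, 20]
Pivot position: 1

After partitioning with pivot 8, the array becomes [7, 8, 19, 14, 20]. The pivot is placed at index 1. All elements to the left of the pivot are <= 8, and all elements to the right are > 8.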